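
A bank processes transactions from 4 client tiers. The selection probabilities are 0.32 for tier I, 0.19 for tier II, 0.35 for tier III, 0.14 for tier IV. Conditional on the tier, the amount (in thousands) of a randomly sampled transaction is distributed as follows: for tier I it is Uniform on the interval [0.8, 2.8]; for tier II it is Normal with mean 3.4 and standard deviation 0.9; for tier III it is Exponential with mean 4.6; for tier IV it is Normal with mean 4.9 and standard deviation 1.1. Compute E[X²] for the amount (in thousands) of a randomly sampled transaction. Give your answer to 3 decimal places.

21.837

For each component E[X²] = Var + (mean)², giving I: 3.57333; II: 12.37; III: 42.32; IV: 25.22.
Overall E[X²] = 0.32·3.57333 + 0.19·12.37 + 0.35·42.32 + 0.14·25.22 = 21.8366.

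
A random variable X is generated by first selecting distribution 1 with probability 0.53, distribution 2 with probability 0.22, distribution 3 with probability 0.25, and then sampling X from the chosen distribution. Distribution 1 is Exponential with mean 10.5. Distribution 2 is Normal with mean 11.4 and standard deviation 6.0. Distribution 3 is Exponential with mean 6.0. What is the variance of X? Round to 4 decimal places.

Per component, 1: μ=10.5, E[X²]=220.5; 2: μ=11.4, E[X²]=165.96; 3: μ=6, E[X²]=72.
E[X] = 0.53·10.5 + 0.22·11.4 + 0.25·6 = 9.573.
E[X²] = 0.53·220.5 + 0.22·165.96 + 0.25·72 = 171.376.
Var(X) = E[X²] − (E[X])² = 171.376 − 91.6423 = 79.7339.

79.7339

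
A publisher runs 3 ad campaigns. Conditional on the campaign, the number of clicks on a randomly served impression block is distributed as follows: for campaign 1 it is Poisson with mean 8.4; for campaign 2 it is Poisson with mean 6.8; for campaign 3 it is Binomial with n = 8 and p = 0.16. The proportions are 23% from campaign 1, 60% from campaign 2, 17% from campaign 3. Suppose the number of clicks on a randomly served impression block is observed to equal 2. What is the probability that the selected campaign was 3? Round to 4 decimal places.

Likelihoods P(X=2 | ·): 1: 0.00793332; 2: 0.0257505; 3: 0.25181.
Posterior ∝ prior × likelihood. Numerator for 3: 0.17·0.25181 = 0.0428078.
Normalizing constant: 0.23·0.00793332 + 0.6·0.0257505 + 0.17·0.25181 = 0.0600827.
P(3 | observation) = 0.0428078 / 0.0600827 = 0.712481.

0.7125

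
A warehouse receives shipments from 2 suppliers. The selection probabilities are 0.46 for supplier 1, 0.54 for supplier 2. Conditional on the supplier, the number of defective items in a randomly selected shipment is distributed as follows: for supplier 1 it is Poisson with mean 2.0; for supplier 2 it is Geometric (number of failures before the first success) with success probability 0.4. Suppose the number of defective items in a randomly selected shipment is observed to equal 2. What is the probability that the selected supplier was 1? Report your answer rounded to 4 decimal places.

0.6156

Likelihoods P(X=2 | ·): 1: 0.270671; 2: 0.144.
Posterior ∝ prior × likelihood. Numerator for 1: 0.46·0.270671 = 0.124508.
Normalizing constant: 0.46·0.270671 + 0.54·0.144 = 0.202268.
P(1 | observation) = 0.124508 / 0.202268 = 0.61556.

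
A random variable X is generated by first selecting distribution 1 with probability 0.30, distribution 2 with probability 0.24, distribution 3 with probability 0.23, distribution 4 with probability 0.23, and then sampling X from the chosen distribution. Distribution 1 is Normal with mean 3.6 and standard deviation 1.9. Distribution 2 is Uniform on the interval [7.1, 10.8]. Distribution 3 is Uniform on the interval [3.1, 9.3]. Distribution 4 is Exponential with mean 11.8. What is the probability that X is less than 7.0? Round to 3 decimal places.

0.537

Conditional on each component, P(X < 7.0): 1: 0.963231; 2: 0; 3: 0.629032; 4: 0.447455.
By total probability, P(X < 7.0) = 0.3·0.963231 + 0.24·0 + 0.23·0.629032 + 0.23·0.447455 = 0.536561.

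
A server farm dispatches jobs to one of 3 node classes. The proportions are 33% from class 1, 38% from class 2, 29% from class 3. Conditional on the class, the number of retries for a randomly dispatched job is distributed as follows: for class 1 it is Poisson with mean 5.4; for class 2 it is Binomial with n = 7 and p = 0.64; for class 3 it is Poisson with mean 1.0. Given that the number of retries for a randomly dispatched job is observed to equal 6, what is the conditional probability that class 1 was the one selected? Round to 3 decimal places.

Likelihoods P(X=6 | ·): 1: 0.155539; 2: 0.173173; 3: 0.000510944.
Posterior ∝ prior × likelihood. Numerator for 1: 0.33·0.155539 = 0.0513279.
Normalizing constant: 0.33·0.155539 + 0.38·0.173173 + 0.29·0.000510944 = 0.117282.
P(1 | observation) = 0.0513279 / 0.117282 = 0.437646.

0.438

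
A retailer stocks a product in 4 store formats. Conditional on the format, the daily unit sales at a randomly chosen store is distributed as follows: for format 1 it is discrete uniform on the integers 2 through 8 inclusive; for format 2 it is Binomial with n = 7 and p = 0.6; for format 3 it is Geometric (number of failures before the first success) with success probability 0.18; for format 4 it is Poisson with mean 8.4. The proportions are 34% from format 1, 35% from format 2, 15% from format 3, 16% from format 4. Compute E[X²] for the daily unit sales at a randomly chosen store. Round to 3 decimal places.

For each component E[X²] = Var + (mean)², giving 1: 29; 2: 19.32; 3: 46.0617; 4: 78.96.
Overall E[X²] = 0.34·29 + 0.35·19.32 + 0.15·46.0617 + 0.16·78.96 = 36.1649.

36.165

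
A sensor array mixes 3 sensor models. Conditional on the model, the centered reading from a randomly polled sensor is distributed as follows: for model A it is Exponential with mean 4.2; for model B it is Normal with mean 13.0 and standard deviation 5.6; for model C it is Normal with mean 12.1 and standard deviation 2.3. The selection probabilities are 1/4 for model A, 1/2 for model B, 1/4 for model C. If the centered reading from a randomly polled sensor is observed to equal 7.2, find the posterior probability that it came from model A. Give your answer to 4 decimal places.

0.2975

Likelihoods f(7.2 | ·): A: 0.0428791; B: 0.0416665; C: 0.017931.
Posterior ∝ prior × likelihood. Numerator for A: 0.25·0.0428791 = 0.0107198.
Normalizing constant: 0.25·0.0428791 + 0.5·0.0416665 + 0.25·0.017931 = 0.0360358.
P(A | observation) = 0.0107198 / 0.0360358 = 0.297476.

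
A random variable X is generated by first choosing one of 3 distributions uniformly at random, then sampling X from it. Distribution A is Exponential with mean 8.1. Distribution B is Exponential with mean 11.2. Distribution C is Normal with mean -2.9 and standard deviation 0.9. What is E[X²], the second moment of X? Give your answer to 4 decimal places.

130.4400

For each component E[X²] = Var + (mean)², giving A: 131.22; B: 250.88; C: 9.22.
Overall E[X²] = 0.333333·131.22 + 0.333333·250.88 + 0.333333·9.22 = 130.44.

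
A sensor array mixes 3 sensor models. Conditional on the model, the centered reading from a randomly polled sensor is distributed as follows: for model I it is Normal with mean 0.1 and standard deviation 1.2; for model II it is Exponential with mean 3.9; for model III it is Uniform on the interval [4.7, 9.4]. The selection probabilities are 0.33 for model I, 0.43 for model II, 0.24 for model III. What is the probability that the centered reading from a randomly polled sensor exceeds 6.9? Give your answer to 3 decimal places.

Conditional on each model, P(X > 6.9): I: 7.28011e-09; II: 0.170464; III: 0.531915.
By total probability, P(X > 6.9) = 0.33·7.28011e-09 + 0.43·0.170464 + 0.24·0.531915 = 0.200959.

0.201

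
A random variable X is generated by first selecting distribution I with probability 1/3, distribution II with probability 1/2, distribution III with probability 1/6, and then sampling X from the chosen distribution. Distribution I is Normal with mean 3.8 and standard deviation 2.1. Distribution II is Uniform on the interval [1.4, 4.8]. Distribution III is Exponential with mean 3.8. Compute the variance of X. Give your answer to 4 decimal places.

4.4808

Per component, I: μ=3.8, E[X²]=18.85; II: μ=3.1, E[X²]=10.5733; III: μ=3.8, E[X²]=28.88.
E[X] = 0.333333·3.8 + 0.5·3.1 + 0.166667·3.8 = 3.45.
E[X²] = 0.333333·18.85 + 0.5·10.5733 + 0.166667·28.88 = 16.3833.
Var(X) = E[X²] − (E[X])² = 16.3833 − 11.9025 = 4.48083.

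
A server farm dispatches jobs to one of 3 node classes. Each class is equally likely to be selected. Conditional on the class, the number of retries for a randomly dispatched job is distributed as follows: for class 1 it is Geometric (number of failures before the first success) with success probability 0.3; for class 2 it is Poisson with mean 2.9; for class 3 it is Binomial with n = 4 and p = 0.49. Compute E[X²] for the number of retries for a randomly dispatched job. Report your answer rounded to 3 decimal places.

For each component E[X²] = Var + (mean)², giving 1: 13.2222; 2: 11.31; 3: 4.8412.
Overall E[X²] = 0.333333·13.2222 + 0.333333·11.31 + 0.333333·4.8412 = 9.79114.

9.791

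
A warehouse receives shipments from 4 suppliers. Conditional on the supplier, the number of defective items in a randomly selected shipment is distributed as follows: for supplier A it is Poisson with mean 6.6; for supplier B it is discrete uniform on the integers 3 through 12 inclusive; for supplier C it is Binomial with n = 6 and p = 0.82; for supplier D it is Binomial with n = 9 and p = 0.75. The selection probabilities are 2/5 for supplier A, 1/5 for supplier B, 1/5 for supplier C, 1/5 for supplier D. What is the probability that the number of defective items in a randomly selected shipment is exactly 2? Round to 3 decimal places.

0.014

Conditional on each supplier, P(X = 2): A: 0.0296288; B: 0; C: 0.0105879; D: 0.00123596.
By total probability, P(X = 2) = 0.4·0.0296288 + 0.2·0 + 0.2·0.0105879 + 0.2·0.00123596 = 0.0142163.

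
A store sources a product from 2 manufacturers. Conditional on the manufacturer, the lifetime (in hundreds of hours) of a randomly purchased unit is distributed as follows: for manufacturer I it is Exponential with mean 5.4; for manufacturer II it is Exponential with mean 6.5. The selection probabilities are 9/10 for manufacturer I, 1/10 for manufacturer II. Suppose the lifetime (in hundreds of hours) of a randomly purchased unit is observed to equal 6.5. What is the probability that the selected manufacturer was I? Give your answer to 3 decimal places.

0.898

Likelihoods f(6.5 | ·): I: 0.0555705; II: 0.0565968.
Posterior ∝ prior × likelihood. Numerator for I: 0.9·0.0555705 = 0.0500135.
Normalizing constant: 0.9·0.0555705 + 0.1·0.0565968 = 0.0556731.
P(I | observation) = 0.0500135 / 0.0556731 = 0.898341.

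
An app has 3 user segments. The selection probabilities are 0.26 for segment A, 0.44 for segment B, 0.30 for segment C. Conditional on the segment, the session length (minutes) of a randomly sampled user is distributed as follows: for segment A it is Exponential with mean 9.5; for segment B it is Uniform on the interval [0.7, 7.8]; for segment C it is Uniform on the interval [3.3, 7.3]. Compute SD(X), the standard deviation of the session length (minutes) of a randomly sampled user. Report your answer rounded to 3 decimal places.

Per component, A: μ=9.5, E[X²]=180.5; B: μ=4.25, E[X²]=22.2633; C: μ=5.3, E[X²]=29.4233.
E[X] = 0.26·9.5 + 0.44·4.25 + 0.3·5.3 = 5.93.
E[X²] = 0.26·180.5 + 0.44·22.2633 + 0.3·29.4233 = 65.5529.
Var(X) = E[X²] − (E[X])² = 65.5529 − 35.1649 = 30.388.
SD(X) = √30.388 = 5.51253.

5.513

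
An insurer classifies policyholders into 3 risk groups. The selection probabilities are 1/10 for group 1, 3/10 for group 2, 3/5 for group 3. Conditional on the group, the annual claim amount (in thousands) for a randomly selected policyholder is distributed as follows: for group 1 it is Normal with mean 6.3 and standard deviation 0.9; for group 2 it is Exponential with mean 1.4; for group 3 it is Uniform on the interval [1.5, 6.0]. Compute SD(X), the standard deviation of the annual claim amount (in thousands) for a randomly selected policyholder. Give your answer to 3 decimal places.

Per component, 1: μ=6.3, E[X²]=40.5; 2: μ=1.4, E[X²]=3.92; 3: μ=3.75, E[X²]=15.75.
E[X] = 0.1·6.3 + 0.3·1.4 + 0.6·3.75 = 3.3.
E[X²] = 0.1·40.5 + 0.3·3.92 + 0.6·15.75 = 14.676.
Var(X) = E[X²] − (E[X])² = 14.676 − 10.89 = 3.786.
SD(X) = √3.786 = 1.94576.

1.946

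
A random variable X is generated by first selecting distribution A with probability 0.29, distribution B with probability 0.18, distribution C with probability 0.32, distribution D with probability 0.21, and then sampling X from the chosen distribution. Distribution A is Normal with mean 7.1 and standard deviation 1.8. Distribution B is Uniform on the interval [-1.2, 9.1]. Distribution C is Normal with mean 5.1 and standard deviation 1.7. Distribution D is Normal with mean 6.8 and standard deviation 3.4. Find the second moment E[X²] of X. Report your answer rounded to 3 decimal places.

For each component E[X²] = Var + (mean)², giving A: 53.65; B: 24.4433; C: 28.9; D: 57.8.
Overall E[X²] = 0.29·53.65 + 0.18·24.4433 + 0.32·28.9 + 0.21·57.8 = 41.3443.

41.344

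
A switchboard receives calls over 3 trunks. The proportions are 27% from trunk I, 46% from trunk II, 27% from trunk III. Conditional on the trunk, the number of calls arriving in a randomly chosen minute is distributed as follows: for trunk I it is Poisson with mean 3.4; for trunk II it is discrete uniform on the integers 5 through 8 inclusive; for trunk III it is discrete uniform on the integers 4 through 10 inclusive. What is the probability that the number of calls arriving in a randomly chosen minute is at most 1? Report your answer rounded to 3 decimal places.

Conditional on each trunk, P(X ≤ 1): I: 0.146842; II: 0; III: 0.
By total probability, P(X ≤ 1) = 0.27·0.146842 + 0.46·0 + 0.27·0 = 0.0396474.

0.040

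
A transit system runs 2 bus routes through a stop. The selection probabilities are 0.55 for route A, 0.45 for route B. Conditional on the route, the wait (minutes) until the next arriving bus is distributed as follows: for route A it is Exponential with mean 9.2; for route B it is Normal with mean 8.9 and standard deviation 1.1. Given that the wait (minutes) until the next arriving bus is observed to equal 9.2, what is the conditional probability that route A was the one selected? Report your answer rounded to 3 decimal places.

Likelihoods f(9.2 | ·): A: 0.0399869; B: 0.349435.
Posterior ∝ prior × likelihood. Numerator for A: 0.55·0.0399869 = 0.0219928.
Normalizing constant: 0.55·0.0399869 + 0.45·0.349435 = 0.179238.
P(A | observation) = 0.0219928 / 0.179238 = 0.122701.

0.123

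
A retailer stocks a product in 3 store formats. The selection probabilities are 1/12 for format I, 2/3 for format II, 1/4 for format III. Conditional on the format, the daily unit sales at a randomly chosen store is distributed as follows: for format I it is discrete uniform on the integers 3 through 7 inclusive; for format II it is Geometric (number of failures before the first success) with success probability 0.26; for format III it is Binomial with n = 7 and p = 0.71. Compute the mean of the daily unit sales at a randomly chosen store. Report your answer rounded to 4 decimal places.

3.5566

Component means — I: 5; II: 2.84615; III: 4.97.
E[X] = 0.0833333·5 + 0.666667·2.84615 + 0.25·4.97 = 3.5566.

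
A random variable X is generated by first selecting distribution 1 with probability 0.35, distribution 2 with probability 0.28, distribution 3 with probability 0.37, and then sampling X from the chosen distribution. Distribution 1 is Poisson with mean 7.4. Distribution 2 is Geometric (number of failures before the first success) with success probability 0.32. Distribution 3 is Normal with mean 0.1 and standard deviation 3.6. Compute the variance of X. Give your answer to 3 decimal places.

Per component, 1: μ=7.4, E[X²]=62.16; 2: μ=2.125, E[X²]=11.1562; 3: μ=0.1, E[X²]=12.97.
E[X] = 0.35·7.4 + 0.28·2.125 + 0.37·0.1 = 3.222.
E[X²] = 0.35·62.16 + 0.28·11.1562 + 0.37·12.97 = 29.6787.
Var(X) = E[X²] − (E[X])² = 29.6787 − 10.3813 = 19.2974.

19.297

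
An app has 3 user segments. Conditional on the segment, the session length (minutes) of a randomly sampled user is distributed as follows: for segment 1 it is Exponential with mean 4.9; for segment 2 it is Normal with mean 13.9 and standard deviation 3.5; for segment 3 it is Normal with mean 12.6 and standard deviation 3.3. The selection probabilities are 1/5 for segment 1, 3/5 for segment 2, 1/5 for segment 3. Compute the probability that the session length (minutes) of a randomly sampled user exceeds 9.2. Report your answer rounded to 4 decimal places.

0.7465

Conditional on each segment, P(X > 9.2): 1: 0.152964; 2: 0.910341; 3: 0.848566.
By total probability, P(X > 9.2) = 0.2·0.152964 + 0.6·0.910341 + 0.2·0.848566 = 0.746511.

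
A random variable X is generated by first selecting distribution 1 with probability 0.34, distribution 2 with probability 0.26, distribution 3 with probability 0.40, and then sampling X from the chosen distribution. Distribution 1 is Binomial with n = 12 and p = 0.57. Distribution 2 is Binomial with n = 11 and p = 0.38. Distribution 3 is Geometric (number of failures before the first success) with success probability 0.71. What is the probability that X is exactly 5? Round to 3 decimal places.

Conditional on each component, P(X = 5): 1: 0.129532; 2: 0.207927; 3: 0.00145629.
By total probability, P(X = 5) = 0.34·0.129532 + 0.26·0.207927 + 0.4·0.00145629 = 0.0986845.

0.099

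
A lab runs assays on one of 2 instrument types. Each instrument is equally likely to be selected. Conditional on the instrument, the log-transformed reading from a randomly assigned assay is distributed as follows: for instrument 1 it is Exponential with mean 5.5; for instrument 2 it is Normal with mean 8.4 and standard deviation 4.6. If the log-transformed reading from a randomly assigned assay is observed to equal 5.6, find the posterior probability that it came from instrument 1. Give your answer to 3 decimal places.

Likelihoods f(5.6 | ·): 1: 0.065682; 2: 0.0720604.
Posterior ∝ prior × likelihood. Numerator for 1: 0.5·0.065682 = 0.032841.
Normalizing constant: 0.5·0.065682 + 0.5·0.0720604 = 0.0688712.
P(1 | observation) = 0.032841 / 0.0688712 = 0.476847.

0.477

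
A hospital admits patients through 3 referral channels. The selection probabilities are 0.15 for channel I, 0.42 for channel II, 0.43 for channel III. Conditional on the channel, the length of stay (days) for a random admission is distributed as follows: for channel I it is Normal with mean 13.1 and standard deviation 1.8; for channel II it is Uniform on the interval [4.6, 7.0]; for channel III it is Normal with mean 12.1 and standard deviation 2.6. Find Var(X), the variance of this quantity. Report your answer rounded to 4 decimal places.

14.1842

Per component, I: μ=13.1, E[X²]=174.85; II: μ=5.8, E[X²]=34.12; III: μ=12.1, E[X²]=153.17.
E[X] = 0.15·13.1 + 0.42·5.8 + 0.43·12.1 = 9.604.
E[X²] = 0.15·174.85 + 0.42·34.12 + 0.43·153.17 = 106.421.
Var(X) = E[X²] − (E[X])² = 106.421 − 92.2368 = 14.1842.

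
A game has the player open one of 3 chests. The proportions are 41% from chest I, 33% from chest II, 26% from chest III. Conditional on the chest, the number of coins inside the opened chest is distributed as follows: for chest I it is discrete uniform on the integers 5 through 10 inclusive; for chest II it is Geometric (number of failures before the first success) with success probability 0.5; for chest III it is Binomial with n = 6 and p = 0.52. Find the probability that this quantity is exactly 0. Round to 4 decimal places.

Conditional on each chest, P(X = 0): I: 0; II: 0.5; III: 0.0122306.
By total probability, P(X = 0) = 0.41·0 + 0.33·0.5 + 0.26·0.0122306 = 0.16818.

0.1682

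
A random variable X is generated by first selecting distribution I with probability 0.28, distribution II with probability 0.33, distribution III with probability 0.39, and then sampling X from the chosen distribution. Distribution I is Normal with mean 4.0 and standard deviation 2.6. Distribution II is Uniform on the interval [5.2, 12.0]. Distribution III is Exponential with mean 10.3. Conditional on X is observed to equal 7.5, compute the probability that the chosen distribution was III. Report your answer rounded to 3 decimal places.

Likelihoods f(7.5 | ·): I: 0.0620066; II: 0.147059; III: 0.0468737.
Posterior ∝ prior × likelihood. Numerator for III: 0.39·0.0468737 = 0.0182807.
Normalizing constant: 0.28·0.0620066 + 0.33·0.147059 + 0.39·0.0468737 = 0.084172.
P(III | observation) = 0.0182807 / 0.084172 = 0.217183.

0.217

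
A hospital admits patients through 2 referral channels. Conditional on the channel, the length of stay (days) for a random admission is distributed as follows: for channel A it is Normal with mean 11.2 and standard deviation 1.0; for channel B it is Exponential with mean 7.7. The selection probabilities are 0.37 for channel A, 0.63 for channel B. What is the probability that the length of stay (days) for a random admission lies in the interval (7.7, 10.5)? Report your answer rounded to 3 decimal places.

Conditional on each channel, P(7.7 < X < 10.5): A: 0.241731; B: 0.11215.
By total probability, P(7.7 < X < 10.5) = 0.37·0.241731 + 0.63·0.11215 = 0.160095.

0.160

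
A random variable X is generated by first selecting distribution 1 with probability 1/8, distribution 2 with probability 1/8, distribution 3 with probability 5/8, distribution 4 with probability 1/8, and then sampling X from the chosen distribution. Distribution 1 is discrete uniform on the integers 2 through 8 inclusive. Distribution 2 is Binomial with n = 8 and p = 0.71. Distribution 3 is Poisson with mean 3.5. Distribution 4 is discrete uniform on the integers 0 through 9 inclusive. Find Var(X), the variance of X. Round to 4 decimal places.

4.5827

Per component, 1: μ=5, E[X²]=29; 2: μ=5.68, E[X²]=33.9096; 3: μ=3.5, E[X²]=15.75; 4: μ=4.5, E[X²]=28.5.
E[X] = 0.125·5 + 0.125·5.68 + 0.625·3.5 + 0.125·4.5 = 4.085.
E[X²] = 0.125·29 + 0.125·33.9096 + 0.625·15.75 + 0.125·28.5 = 21.27.
Var(X) = E[X²] − (E[X])² = 21.27 − 16.6872 = 4.58273.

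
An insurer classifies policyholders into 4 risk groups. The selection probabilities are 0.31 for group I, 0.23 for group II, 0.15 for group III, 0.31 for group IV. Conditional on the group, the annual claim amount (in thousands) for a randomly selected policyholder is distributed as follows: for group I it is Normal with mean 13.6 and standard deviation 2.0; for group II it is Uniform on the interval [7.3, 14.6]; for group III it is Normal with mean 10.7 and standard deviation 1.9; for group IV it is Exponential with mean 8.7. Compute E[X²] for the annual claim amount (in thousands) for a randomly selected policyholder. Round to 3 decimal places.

For each component E[X²] = Var + (mean)², giving I: 188.96; II: 124.343; III: 118.1; IV: 151.38.
Overall E[X²] = 0.31·188.96 + 0.23·124.343 + 0.15·118.1 + 0.31·151.38 = 151.819.

151.819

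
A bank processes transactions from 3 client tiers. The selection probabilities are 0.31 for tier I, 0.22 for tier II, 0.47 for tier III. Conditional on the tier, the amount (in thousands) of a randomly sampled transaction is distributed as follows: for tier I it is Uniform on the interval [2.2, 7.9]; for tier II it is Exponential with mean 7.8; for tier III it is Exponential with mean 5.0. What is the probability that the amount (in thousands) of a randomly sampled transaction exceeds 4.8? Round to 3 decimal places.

Conditional on each tier, P(X > 4.8): I: 0.54386; II: 0.540433; III: 0.382893.
By total probability, P(X > 4.8) = 0.31·0.54386 + 0.22·0.540433 + 0.47·0.382893 = 0.467451.

0.467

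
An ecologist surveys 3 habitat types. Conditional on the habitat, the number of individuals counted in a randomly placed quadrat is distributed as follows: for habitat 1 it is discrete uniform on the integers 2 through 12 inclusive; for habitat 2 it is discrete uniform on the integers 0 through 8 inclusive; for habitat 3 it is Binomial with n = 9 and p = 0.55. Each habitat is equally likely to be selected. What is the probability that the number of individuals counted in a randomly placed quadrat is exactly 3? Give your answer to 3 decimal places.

Conditional on each habitat, P(X = 3): 1: 0.0909091; 2: 0.111111; 3: 0.116049.
By total probability, P(X = 3) = 0.333333·0.0909091 + 0.333333·0.111111 + 0.333333·0.116049 = 0.106023.

0.106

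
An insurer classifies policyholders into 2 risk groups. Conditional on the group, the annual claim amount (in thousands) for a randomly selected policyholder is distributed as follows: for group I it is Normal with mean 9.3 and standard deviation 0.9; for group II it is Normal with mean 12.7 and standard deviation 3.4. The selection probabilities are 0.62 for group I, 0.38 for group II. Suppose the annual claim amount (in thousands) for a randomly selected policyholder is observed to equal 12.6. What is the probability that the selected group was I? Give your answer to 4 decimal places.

0.0074

Likelihoods f(12.6 | ·): I: 0.000533634; II: 0.117285.
Posterior ∝ prior × likelihood. Numerator for I: 0.62·0.000533634 = 0.000330853.
Normalizing constant: 0.62·0.000533634 + 0.38·0.117285 = 0.0448992.
P(I | observation) = 0.000330853 / 0.0448992 = 0.00736879.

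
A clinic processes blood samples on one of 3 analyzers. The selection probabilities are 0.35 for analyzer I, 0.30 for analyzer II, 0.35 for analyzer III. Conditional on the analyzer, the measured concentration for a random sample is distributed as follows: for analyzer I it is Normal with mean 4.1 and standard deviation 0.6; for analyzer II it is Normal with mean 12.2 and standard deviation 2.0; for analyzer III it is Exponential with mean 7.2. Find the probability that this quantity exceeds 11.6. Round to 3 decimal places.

Conditional on each analyzer, P(X > 11.6): I: 0; II: 0.617911; III: 0.199666.
By total probability, P(X > 11.6) = 0.35·0 + 0.3·0.617911 + 0.35·0.199666 = 0.255256.

0.255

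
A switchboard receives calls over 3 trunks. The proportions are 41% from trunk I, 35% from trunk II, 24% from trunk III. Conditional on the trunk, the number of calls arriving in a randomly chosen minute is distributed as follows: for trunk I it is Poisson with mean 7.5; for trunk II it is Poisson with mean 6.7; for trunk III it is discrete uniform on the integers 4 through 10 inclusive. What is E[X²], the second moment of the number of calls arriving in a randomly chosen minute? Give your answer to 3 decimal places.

56.914

For each component E[X²] = Var + (mean)², giving I: 63.75; II: 51.59; III: 53.
Overall E[X²] = 0.41·63.75 + 0.35·51.59 + 0.24·53 = 56.914.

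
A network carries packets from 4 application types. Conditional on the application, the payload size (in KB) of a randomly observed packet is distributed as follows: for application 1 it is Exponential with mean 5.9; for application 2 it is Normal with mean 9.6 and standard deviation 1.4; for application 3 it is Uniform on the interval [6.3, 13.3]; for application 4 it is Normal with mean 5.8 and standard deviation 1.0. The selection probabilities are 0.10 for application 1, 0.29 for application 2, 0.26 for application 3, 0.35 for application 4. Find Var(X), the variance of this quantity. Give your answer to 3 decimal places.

9.179

Per component, 1: μ=5.9, E[X²]=69.62; 2: μ=9.6, E[X²]=94.12; 3: μ=9.8, E[X²]=100.123; 4: μ=5.8, E[X²]=34.64.
E[X] = 0.1·5.9 + 0.29·9.6 + 0.26·9.8 + 0.35·5.8 = 7.952.
E[X²] = 0.1·69.62 + 0.29·94.12 + 0.26·100.123 + 0.35·34.64 = 72.4129.
Var(X) = E[X²] − (E[X])² = 72.4129 − 63.2343 = 9.17856.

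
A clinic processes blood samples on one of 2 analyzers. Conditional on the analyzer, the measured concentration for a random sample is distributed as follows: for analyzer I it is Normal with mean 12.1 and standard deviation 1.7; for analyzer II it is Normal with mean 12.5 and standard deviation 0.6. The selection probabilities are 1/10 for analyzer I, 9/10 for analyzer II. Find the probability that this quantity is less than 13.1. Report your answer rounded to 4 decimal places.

Conditional on each analyzer, P(X < 13.1): I: 0.721813; II: 0.841345.
By total probability, P(X < 13.1) = 0.1·0.721813 + 0.9·0.841345 = 0.829392.

0.8294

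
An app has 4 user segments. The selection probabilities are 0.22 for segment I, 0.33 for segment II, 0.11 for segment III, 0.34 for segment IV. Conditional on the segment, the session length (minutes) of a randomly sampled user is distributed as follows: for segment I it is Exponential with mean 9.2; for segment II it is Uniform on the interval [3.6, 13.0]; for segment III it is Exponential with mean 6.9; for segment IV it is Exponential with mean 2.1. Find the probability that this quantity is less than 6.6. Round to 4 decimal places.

Conditional on each segment, P(X < 6.6): I: 0.511976; II: 0.319149; III: 0.615773; IV: 0.956841.
By total probability, P(X < 6.6) = 0.22·0.511976 + 0.33·0.319149 + 0.11·0.615773 + 0.34·0.956841 = 0.611015.

0.6110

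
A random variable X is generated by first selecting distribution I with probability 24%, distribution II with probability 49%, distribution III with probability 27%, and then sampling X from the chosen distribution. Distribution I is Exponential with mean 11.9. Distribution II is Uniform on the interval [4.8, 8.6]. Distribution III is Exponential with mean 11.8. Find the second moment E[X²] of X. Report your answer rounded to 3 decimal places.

165.748

For each component E[X²] = Var + (mean)², giving I: 283.22; II: 46.0933; III: 278.48.
Overall E[X²] = 0.24·283.22 + 0.49·46.0933 + 0.27·278.48 = 165.748.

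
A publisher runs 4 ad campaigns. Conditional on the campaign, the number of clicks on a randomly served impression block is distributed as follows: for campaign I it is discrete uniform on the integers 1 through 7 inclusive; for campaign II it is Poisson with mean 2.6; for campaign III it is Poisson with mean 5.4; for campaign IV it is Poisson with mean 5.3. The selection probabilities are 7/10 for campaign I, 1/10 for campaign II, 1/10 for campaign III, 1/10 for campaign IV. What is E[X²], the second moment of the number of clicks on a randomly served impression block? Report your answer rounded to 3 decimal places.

21.731

For each component E[X²] = Var + (mean)², giving I: 20; II: 9.36; III: 34.56; IV: 33.39.
Overall E[X²] = 0.7·20 + 0.1·9.36 + 0.1·34.56 + 0.1·33.39 = 21.731.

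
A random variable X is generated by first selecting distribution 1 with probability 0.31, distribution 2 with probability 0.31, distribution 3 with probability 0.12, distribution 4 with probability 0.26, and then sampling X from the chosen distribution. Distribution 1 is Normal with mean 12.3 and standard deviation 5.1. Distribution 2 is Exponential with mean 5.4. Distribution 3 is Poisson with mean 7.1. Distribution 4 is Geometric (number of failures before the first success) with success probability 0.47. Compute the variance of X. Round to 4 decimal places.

Per component, 1: μ=12.3, E[X²]=177.3; 2: μ=5.4, E[X²]=58.32; 3: μ=7.1, E[X²]=57.51; 4: μ=1.12766, E[X²]=3.67089.
E[X] = 0.31·12.3 + 0.31·5.4 + 0.12·7.1 + 0.26·1.12766 = 6.63219.
E[X²] = 0.31·177.3 + 0.31·58.32 + 0.12·57.51 + 0.26·3.67089 = 80.8978.
Var(X) = E[X²] − (E[X])² = 80.8978 − 43.986 = 36.9119.

36.9119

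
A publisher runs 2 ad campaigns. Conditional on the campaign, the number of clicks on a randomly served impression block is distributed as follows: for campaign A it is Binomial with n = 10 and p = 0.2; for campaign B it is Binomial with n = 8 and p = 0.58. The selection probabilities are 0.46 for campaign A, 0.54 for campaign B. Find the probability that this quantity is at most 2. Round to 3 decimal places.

Conditional on each campaign, P(X ≤ 2): A: 0.6778; B: 0.0633676.
By total probability, P(X ≤ 2) = 0.46·0.6778 + 0.54·0.0633676 = 0.346006.

0.346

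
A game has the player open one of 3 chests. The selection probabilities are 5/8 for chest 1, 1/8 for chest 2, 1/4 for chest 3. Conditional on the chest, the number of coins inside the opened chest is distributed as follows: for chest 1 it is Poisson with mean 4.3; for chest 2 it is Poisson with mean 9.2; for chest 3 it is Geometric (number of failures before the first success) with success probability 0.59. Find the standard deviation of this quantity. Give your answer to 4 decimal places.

3.2092

Per component, 1: μ=4.3, E[X²]=22.79; 2: μ=9.2, E[X²]=93.84; 3: μ=0.694915, E[X²]=1.66073.
E[X] = 0.625·4.3 + 0.125·9.2 + 0.25·0.694915 = 4.01123.
E[X²] = 0.625·22.79 + 0.125·93.84 + 0.25·1.66073 = 26.3889.
Var(X) = E[X²] − (E[X])² = 26.3889 − 16.09 = 10.299.
SD(X) = √10.299 = 3.2092.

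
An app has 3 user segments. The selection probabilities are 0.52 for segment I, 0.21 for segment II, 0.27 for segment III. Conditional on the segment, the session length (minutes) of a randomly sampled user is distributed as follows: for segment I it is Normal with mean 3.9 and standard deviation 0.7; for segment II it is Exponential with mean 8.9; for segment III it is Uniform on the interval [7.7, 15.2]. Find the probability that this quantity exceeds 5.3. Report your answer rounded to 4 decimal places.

Conditional on each segment, P(X > 5.3): I: 0.0227501; II: 0.551284; III: 1.
By total probability, P(X > 5.3) = 0.52·0.0227501 + 0.21·0.551284 + 0.27·1 = 0.3976.

0.3976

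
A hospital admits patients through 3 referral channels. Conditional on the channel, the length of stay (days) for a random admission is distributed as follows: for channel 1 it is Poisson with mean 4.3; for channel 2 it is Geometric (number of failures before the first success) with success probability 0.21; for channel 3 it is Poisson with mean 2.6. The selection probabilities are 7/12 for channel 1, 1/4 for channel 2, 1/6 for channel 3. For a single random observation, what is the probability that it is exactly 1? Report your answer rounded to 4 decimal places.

0.1077

Conditional on each channel, P(X = 1): 1: 0.0583448; 2: 0.1659; 3: 0.193111.
By total probability, P(X = 1) = 0.583333·0.0583448 + 0.25·0.1659 + 0.166667·0.193111 = 0.107695.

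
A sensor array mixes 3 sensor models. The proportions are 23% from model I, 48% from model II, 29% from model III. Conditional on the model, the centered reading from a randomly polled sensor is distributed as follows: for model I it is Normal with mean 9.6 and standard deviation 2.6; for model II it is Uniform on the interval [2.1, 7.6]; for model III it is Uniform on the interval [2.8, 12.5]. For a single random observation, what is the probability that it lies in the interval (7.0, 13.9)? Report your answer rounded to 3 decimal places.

Conditional on each model, P(7.0 < X < 13.9): I: 0.792265; II: 0.109091; III: 0.56701.
By total probability, P(7.0 < X < 13.9) = 0.23·0.792265 + 0.48·0.109091 + 0.29·0.56701 = 0.399018.

0.399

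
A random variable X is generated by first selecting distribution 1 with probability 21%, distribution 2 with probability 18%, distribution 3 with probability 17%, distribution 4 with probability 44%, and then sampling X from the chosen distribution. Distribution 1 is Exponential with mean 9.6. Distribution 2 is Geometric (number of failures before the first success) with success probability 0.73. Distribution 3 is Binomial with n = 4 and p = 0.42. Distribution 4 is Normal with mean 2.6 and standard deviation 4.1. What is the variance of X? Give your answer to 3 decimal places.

37.504

Per component, 1: μ=9.6, E[X²]=184.32; 2: μ=0.369863, E[X²]=0.64346; 3: μ=1.68, E[X²]=3.7968; 4: μ=2.6, E[X²]=23.57.
E[X] = 0.21·9.6 + 0.18·0.369863 + 0.17·1.68 + 0.44·2.6 = 3.51218.
E[X²] = 0.21·184.32 + 0.18·0.64346 + 0.17·3.7968 + 0.44·23.57 = 49.8393.
Var(X) = E[X²] − (E[X])² = 49.8393 − 12.3354 = 37.5039.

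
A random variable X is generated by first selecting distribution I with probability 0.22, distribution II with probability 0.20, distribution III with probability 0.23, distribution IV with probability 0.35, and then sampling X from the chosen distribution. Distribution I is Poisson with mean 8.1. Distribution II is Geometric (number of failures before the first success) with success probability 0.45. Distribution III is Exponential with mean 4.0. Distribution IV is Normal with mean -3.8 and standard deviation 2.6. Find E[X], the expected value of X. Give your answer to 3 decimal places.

Component means — I: 8.1; II: 1.22222; III: 4; IV: -3.8.
E[X] = 0.22·8.1 + 0.2·1.22222 + 0.23·4 + 0.35·-3.8 = 1.61644.

1.616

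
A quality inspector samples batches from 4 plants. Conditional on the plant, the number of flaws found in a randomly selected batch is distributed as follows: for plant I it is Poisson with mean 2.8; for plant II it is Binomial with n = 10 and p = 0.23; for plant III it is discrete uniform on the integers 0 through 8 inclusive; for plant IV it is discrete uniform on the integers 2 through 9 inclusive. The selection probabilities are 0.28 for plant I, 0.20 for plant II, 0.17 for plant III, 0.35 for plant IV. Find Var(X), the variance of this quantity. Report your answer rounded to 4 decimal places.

5.8549

Per component, I: μ=2.8, E[X²]=10.64; II: μ=2.3, E[X²]=7.061; III: μ=4, E[X²]=22.6667; IV: μ=5.5, E[X²]=35.5.
E[X] = 0.28·2.8 + 0.2·2.3 + 0.17·4 + 0.35·5.5 = 3.849.
E[X²] = 0.28·10.64 + 0.2·7.061 + 0.17·22.6667 + 0.35·35.5 = 20.6697.
Var(X) = E[X²] − (E[X])² = 20.6697 − 14.8148 = 5.85493.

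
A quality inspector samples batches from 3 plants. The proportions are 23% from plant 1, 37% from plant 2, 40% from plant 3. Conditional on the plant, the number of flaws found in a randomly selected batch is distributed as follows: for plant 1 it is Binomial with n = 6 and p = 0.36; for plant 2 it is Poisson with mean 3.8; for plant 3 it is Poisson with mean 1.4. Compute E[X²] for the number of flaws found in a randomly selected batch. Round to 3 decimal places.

9.484

For each component E[X²] = Var + (mean)², giving 1: 6.048; 2: 18.24; 3: 3.36.
Overall E[X²] = 0.23·6.048 + 0.37·18.24 + 0.4·3.36 = 9.48384.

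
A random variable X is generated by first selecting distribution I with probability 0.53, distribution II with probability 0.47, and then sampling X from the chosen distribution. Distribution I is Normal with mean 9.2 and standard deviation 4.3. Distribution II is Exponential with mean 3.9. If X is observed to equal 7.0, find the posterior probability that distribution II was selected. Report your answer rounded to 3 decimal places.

0.317

Likelihoods f(7.0 | ·): I: 0.0813955; II: 0.0426022.
Posterior ∝ prior × likelihood. Numerator for II: 0.47·0.0426022 = 0.0200231.
Normalizing constant: 0.53·0.0813955 + 0.47·0.0426022 = 0.0631627.
P(II | observation) = 0.0200231 / 0.0631627 = 0.317008.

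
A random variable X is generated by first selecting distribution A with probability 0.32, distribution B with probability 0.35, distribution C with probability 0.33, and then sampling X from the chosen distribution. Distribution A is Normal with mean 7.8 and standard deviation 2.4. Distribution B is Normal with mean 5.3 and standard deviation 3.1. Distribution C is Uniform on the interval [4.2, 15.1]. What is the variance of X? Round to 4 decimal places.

Per component, A: μ=7.8, E[X²]=66.6; B: μ=5.3, E[X²]=37.7; C: μ=9.65, E[X²]=103.023.
E[X] = 0.32·7.8 + 0.35·5.3 + 0.33·9.65 = 7.5355.
E[X²] = 0.32·66.6 + 0.35·37.7 + 0.33·103.023 = 68.5047.
Var(X) = E[X²] − (E[X])² = 68.5047 − 56.7838 = 11.7209.

11.7209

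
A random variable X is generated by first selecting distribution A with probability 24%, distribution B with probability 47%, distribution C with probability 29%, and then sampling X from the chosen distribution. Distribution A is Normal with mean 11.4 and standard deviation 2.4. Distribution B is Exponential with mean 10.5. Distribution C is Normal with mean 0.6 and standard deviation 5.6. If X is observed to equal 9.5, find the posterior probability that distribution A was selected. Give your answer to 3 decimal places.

0.549

Likelihoods f(9.5 | ·): A: 0.121508; B: 0.038537; C: 0.0201486.
Posterior ∝ prior × likelihood. Numerator for A: 0.24·0.121508 = 0.0291619.
Normalizing constant: 0.24·0.121508 + 0.47·0.038537 + 0.29·0.0201486 = 0.0531174.
P(A | observation) = 0.0291619 / 0.0531174 = 0.549009.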